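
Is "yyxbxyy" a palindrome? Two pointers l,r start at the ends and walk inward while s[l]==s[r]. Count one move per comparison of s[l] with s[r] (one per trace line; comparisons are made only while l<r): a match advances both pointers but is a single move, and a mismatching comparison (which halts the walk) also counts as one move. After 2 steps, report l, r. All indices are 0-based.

l=0 r=6: 'y'=='y', l++,r--
l=1 r=5: 'y'=='y', l++,r--

l=2, r=4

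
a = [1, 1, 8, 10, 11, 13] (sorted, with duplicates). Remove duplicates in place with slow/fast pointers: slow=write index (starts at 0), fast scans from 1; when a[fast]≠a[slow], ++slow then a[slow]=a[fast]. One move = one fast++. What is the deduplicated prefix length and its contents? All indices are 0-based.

(s=0,f=1) a[fast]=1=a[slow] dup → fast++
(s=0,f=2) a[fast]=8≠a[slow]=1 write a[1]=8 → slow++,fast++
(s=1,f=3) a[fast]=10≠a[slow]=8 write a[2]=10 → slow++,fast++
(s=2,f=4) a[fast]=11≠a[slow]=10 write a[3]=11 → slow++,fast++
(s=3,f=5) a[fast]=13≠a[slow]=11 write a[4]=13 → slow++,fast++

length 5; prefix = [1, 8, 10, 11, 13]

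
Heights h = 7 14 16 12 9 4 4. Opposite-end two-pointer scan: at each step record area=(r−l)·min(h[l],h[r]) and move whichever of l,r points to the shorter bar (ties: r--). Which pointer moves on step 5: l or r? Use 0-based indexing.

l=0 r=6: min(7,4)*6=24 best=24 *, r--
l=0 r=5: min(7,4)*5=20 best=24, r--
l=0 r=4: min(7,9)*4=28 best=28 *, l++
l=1 r=4: min(14,9)*3=27 best=28, r--
l=1 r=3: min(14,12)*2=24 best=28, r--

r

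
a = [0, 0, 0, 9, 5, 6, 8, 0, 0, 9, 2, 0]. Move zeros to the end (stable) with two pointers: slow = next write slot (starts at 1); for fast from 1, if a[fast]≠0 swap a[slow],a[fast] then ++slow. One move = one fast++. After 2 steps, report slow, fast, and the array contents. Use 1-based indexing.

slow=1, fast=3, a=[0, 0, 0, 9, 5, 6, 8, 0, 0, 9, 2, 0]

(s=1,f=1) a[fast]=0 → fast++
(s=1,f=2) a[fast]=0 → fast++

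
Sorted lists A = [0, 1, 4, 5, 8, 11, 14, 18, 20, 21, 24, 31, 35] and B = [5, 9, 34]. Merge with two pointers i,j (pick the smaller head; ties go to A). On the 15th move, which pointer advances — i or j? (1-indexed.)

i=1 j=1: A[i]=0<=B[j]=5 take 0, i++
i=2 j=1: A[i]=1<=B[j]=5 take 1, i++
i=3 j=1: A[i]=4<=B[j]=5 take 4, i++
i=4 j=1: A[i]=5<=B[j]=5 take 5, i++
i=5 j=1: A[i]=8>B[j]=5 take 5, j++
i=5 j=2: A[i]=8<=B[j]=9 take 8, i++
i=6 j=2: A[i]=11>B[j]=9 take 9, j++
i=6 j=3: A[i]=11<=B[j]=34 take 11, i++
i=7 j=3: A[i]=14<=B[j]=34 take 14, i++
i=8 j=3: A[i]=18<=B[j]=34 take 18, i++
i=9 j=3: A[i]=20<=B[j]=34 take 20, i++
i=10 j=3: A[i]=21<=B[j]=34 take 21, i++
i=11 j=3: A[i]=24<=B[j]=34 take 24, i++
i=12 j=3: A[i]=31<=B[j]=34 take 31, i++
i=13 j=3: A[i]=35>B[j]=34 take 34, j++

j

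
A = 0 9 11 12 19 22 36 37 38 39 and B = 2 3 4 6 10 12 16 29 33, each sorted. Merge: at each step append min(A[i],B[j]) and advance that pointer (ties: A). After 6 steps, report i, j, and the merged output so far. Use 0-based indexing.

i=2, j=4, merged so far=[0, 2, 3, 4, 6, 9]

[i=0,j=0] A[i]=0<=B[j]=2 take 0 → i++
[i=1,j=0] A[i]=9>B[j]=2 take 2 → j++
[i=1,j=1] A[i]=9>B[j]=3 take 3 → j++
[i=1,j=2] A[i]=9>B[j]=4 take 4 → j++
[i=1,j=3] A[i]=9>B[j]=6 take 6 → j++
[i=1,j=4] A[i]=9<=B[j]=10 take 9 → i++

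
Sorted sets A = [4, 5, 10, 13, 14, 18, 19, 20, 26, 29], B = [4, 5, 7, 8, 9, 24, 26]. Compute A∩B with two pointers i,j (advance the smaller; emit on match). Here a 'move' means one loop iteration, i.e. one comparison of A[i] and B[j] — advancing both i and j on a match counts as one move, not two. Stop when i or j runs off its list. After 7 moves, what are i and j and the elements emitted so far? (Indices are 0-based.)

i=4, j=5, emitted=[4, 5]

i=0 j=0: 4==4 emit, i++,j++
i=1 j=1: 5==5 emit, i++,j++
i=2 j=2: 10>7, j++
i=2 j=3: 10>8, j++
i=2 j=4: 10>9, j++
i=2 j=5: 10<24, i++
i=3 j=5: 13<24, i++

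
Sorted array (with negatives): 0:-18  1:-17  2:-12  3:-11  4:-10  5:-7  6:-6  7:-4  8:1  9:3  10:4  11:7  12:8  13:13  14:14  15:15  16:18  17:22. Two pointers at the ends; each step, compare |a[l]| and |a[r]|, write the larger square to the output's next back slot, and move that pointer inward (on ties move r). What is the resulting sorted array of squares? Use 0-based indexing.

l=0 r=17: |-18|<=|22| out[17]=484, r--
l=0 r=16: |-18|<=|18| out[16]=324, r--
l=0 r=15: |-18|>|15| out[15]=324, l++
l=1 r=15: |-17|>|15| out[14]=289, l++
l=2 r=15: |-12|<=|15| out[13]=225, r--
l=2 r=14: |-12|<=|14| out[12]=196, r--
l=2 r=13: |-12|<=|13| out[11]=169, r--
l=2 r=12: |-12|>|8| out[10]=144, l++
l=3 r=12: |-11|>|8| out[9]=121, l++
l=4 r=12: |-10|>|8| out[8]=100, l++
l=5 r=12: |-7|<=|8| out[7]=64, r--
l=5 r=11: |-7|<=|7| out[6]=49, r--
l=5 r=10: |-7|>|4| out[5]=49, l++
l=6 r=10: |-6|>|4| out[4]=36, l++
l=7 r=10: |-4|<=|4| out[3]=16, r--
l=7 r=9: |-4|>|3| out[2]=16, l++
l=8 r=9: |1|<=|3| out[1]=9, r--
l=8 r=8: |1|<=|1| out[0]=1, r--

[1, 9, 16, 16, 36, 49, 49, 64, 100, 121, 144, 169, 196, 225, 289, 324, 324, 484]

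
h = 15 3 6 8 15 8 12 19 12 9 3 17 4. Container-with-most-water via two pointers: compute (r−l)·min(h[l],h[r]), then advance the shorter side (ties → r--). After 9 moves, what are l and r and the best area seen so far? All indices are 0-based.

[0,12] min(15,4)*12=48 best=48 * → r--
[0,11] min(15,17)*11=165 best=165 * → l++
[1,11] min(3,17)*10=30 best=165 → l++
[2,11] min(6,17)*9=54 best=165 → l++
[3,11] min(8,17)*8=64 best=165 → l++
[4,11] min(15,17)*7=105 best=165 → l++
[5,11] min(8,17)*6=48 best=165 → l++
[6,11] min(12,17)*5=60 best=165 → l++
[7,11] min(19,17)*4=68 best=165 → r--

l=7, r=10, best area=165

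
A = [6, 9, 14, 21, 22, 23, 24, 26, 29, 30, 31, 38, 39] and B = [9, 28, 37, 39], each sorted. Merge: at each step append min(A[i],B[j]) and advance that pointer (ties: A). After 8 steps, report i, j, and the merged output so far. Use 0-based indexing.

i=0 j=0: A[i]=6<=B[j]=9 take 6, i++
i=1 j=0: A[i]=9<=B[j]=9 take 9, i++
i=2 j=0: A[i]=14>B[j]=9 take 9, j++
i=2 j=1: A[i]=14<=B[j]=28 take 14, i++
i=3 j=1: A[i]=21<=B[j]=28 take 21, i++
i=4 j=1: A[i]=22<=B[j]=28 take 22, i++
i=5 j=1: A[i]=23<=B[j]=28 take 23, i++
i=6 j=1: A[i]=24<=B[j]=28 take 24, i++

i=7, j=1, merged so far=[6, 9, 9, 14, 21, 22, 23, 24]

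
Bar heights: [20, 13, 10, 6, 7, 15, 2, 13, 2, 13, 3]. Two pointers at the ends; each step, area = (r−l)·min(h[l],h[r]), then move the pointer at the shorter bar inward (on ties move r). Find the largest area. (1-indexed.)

[1,11] min(20,3)*10=30 best=30 * → r--
[1,10] min(20,13)*9=117 best=117 * → r--
[1,9] min(20,2)*8=16 best=117 → r--
[1,8] min(20,13)*7=91 best=117 → r--
[1,7] min(20,2)*6=12 best=117 → r--
[1,6] min(20,15)*5=75 best=117 → r--
[1,5] min(20,7)*4=28 best=117 → r--
[1,4] min(20,6)*3=18 best=117 → r--
[1,3] min(20,10)*2=20 best=117 → r--
[1,2] min(20,13)*1=13 best=117 → r--

max area = 117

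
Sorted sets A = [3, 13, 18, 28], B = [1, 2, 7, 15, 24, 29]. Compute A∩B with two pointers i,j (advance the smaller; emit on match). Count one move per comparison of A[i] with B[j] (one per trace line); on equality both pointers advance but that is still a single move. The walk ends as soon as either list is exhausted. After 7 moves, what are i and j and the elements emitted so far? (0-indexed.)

[i=0,j=0] 3>1 → j++
[i=0,j=1] 3>2 → j++
[i=0,j=2] 3<7 → i++
[i=1,j=2] 13>7 → j++
[i=1,j=3] 13<15 → i++
[i=2,j=3] 18>15 → j++
[i=2,j=4] 18<24 → i++

i=3, j=4, emitted=[]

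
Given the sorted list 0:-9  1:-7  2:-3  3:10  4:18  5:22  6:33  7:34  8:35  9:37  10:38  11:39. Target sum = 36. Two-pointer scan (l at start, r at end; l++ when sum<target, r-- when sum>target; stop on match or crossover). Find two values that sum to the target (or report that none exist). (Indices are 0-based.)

l=0 r=11: -9+39=30 <36, l++
l=1 r=11: -7+39=32 <36, l++
l=2 r=11: -3+39=36, found

(-3, 39)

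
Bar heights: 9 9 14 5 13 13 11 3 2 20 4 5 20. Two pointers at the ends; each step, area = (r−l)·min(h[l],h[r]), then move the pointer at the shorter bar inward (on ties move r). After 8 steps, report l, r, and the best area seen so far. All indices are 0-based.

[0,12] min(9,20)*12=108 best=108 * → l++
[1,12] min(9,20)*11=99 best=108 → l++
[2,12] min(14,20)*10=140 best=140 * → l++
[3,12] min(5,20)*9=45 best=140 → l++
[4,12] min(13,20)*8=104 best=140 → l++
[5,12] min(13,20)*7=91 best=140 → l++
[6,12] min(11,20)*6=66 best=140 → l++
[7,12] min(3,20)*5=15 best=140 → l++

l=8, r=12, best area=140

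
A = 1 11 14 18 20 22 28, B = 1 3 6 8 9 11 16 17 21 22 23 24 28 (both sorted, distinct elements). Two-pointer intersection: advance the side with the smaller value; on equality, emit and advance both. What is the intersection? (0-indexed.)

i=0 j=0: 1==1 emit, i++,j++
i=1 j=1: 11>3, j++
i=1 j=2: 11>6, j++
i=1 j=3: 11>8, j++
i=1 j=4: 11>9, j++
i=1 j=5: 11==11 emit, i++,j++
i=2 j=6: 14<16, i++
i=3 j=6: 18>16, j++
i=3 j=7: 18>17, j++
i=3 j=8: 18<21, i++
i=4 j=8: 20<21, i++
i=5 j=8: 22>21, j++
i=5 j=9: 22==22 emit, i++,j++
i=6 j=10: 28>23, j++
i=6 j=11: 28>24, j++
i=6 j=12: 28==28 emit, i++,j++

intersection = [1, 11, 22, 28]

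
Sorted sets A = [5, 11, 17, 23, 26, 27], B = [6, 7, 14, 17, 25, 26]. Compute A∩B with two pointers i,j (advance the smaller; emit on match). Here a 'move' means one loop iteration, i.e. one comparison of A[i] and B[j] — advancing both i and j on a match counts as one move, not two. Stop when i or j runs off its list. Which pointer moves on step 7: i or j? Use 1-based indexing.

[i=1,j=1] 5<6 → i++
[i=2,j=1] 11>6 → j++
[i=2,j=2] 11>7 → j++
[i=2,j=3] 11<14 → i++
[i=3,j=3] 17>14 → j++
[i=3,j=4] 17==17 emit → i++,j++
[i=4,j=5] 23<25 → i++

i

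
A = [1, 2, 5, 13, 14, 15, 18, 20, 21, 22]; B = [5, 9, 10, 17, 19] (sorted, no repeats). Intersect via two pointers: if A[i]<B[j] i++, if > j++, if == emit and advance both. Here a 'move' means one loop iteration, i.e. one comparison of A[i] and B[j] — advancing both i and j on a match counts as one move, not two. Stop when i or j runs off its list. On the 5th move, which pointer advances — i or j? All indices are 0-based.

i=0 j=0: 1<5, i++
i=1 j=0: 2<5, i++
i=2 j=0: 5==5 emit, i++,j++
i=3 j=1: 13>9, j++
i=3 j=2: 13>10, j++

j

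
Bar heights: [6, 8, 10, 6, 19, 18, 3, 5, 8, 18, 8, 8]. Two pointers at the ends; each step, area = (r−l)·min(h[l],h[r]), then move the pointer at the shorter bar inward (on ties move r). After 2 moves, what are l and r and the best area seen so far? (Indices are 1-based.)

l=2, r=11, best area=80

[1,12] min(6,8)*11=66 best=66 * → l++
[2,12] min(8,8)*10=80 best=80 * → r--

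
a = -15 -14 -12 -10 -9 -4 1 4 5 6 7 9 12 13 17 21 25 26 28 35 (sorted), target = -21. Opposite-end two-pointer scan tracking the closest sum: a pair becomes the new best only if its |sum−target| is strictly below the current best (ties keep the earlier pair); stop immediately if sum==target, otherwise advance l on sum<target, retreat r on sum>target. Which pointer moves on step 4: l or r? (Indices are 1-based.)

r

[1,20] -15+35=20 d=41 * → r--
[1,19] -15+28=13 d=34 * → r--
[1,18] -15+26=11 d=32 * → r--
[1,17] -15+25=10 d=31 * → r--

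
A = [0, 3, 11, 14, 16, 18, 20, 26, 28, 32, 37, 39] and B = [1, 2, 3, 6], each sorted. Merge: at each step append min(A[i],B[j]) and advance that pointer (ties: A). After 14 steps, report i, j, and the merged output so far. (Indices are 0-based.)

[i=0,j=0] A[i]=0<=B[j]=1 take 0 → i++
[i=1,j=0] A[i]=3>B[j]=1 take 1 → j++
[i=1,j=1] A[i]=3>B[j]=2 take 2 → j++
[i=1,j=2] A[i]=3<=B[j]=3 take 3 → i++
[i=2,j=2] A[i]=11>B[j]=3 take 3 → j++
[i=2,j=3] A[i]=11>B[j]=6 take 6 → j++
[i=2,j=4] B done, take A[i]=11 → i++
[i=3,j=4] B done, take A[i]=14 → i++
[i=4,j=4] B done, take A[i]=16 → i++
[i=5,j=4] B done, take A[i]=18 → i++
[i=6,j=4] B done, take A[i]=20 → i++
[i=7,j=4] B done, take A[i]=26 → i++
[i=8,j=4] B done, take A[i]=28 → i++
[i=9,j=4] B done, take A[i]=32 → i++

i=10, j=4, merged so far=[0, 1, 2, 3, 3, 6, 11, 14, 16, 18, 20, 26, 28, 32]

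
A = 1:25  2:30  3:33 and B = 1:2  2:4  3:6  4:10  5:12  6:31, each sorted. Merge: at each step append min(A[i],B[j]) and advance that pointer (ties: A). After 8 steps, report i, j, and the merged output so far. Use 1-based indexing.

[i=1,j=1] A[i]=25>B[j]=2 take 2 → j++
[i=1,j=2] A[i]=25>B[j]=4 take 4 → j++
[i=1,j=3] A[i]=25>B[j]=6 take 6 → j++
[i=1,j=4] A[i]=25>B[j]=10 take 10 → j++
[i=1,j=5] A[i]=25>B[j]=12 take 12 → j++
[i=1,j=6] A[i]=25<=B[j]=31 take 25 → i++
[i=2,j=6] A[i]=30<=B[j]=31 take 30 → i++
[i=3,j=6] A[i]=33>B[j]=31 take 31 → j++

i=3, j=7, merged so far=[2, 4, 6, 10, 12, 25, 30, 31]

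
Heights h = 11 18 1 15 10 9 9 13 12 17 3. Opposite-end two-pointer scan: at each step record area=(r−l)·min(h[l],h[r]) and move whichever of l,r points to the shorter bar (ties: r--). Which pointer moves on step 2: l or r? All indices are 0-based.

l

l=0 r=10: min(11,3)*10=30 best=30 *, r--
l=0 r=9: min(11,17)*9=99 best=99 *, l++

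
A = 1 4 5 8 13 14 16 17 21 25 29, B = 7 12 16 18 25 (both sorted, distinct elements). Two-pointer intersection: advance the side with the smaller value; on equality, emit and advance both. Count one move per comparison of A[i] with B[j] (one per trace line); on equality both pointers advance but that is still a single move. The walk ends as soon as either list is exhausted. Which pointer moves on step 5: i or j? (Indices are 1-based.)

i

[i=1,j=1] 1<7 → i++
[i=2,j=1] 4<7 → i++
[i=3,j=1] 5<7 → i++
[i=4,j=1] 8>7 → j++
[i=4,j=2] 8<12 → i++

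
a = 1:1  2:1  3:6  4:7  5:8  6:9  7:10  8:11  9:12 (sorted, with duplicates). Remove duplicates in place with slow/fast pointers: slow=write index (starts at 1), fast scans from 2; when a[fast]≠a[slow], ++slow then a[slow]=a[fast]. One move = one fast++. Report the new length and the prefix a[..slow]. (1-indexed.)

slow=1 fast=2: a[fast]=1=a[slow] dup, fast++
slow=1 fast=3: a[fast]=6≠a[slow]=1 write a[2]=6, slow++,fast++
slow=2 fast=4: a[fast]=7≠a[slow]=6 write a[3]=7, slow++,fast++
slow=3 fast=5: a[fast]=8≠a[slow]=7 write a[4]=8, slow++,fast++
slow=4 fast=6: a[fast]=9≠a[slow]=8 write a[5]=9, slow++,fast++
slow=5 fast=7: a[fast]=10≠a[slow]=9 write a[6]=10, slow++,fast++
slow=6 fast=8: a[fast]=11≠a[slow]=10 write a[7]=11, slow++,fast++
slow=7 fast=9: a[fast]=12≠a[slow]=11 write a[8]=12, slow++,fast++

length 8; prefix = [1, 6, 7, 8, 9, 10, 11, 12]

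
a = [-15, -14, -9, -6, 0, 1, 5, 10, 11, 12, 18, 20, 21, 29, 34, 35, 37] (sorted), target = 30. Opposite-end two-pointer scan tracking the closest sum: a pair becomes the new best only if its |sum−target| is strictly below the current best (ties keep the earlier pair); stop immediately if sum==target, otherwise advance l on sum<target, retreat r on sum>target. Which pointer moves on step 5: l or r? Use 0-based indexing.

l

[0,16] -15+37=22 d=8 * → l++
[1,16] -14+37=23 d=7 * → l++
[2,16] -9+37=28 d=2 * → l++
[3,16] -6+37=31 d=1 * → r--
[3,15] -6+35=29 d=1 → l++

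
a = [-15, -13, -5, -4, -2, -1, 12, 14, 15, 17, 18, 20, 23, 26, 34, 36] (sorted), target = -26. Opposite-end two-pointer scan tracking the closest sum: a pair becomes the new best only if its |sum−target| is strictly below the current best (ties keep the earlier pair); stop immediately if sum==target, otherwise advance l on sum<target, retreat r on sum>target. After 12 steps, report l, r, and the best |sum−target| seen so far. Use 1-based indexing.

l=1 r=16: -15+36=21 d=47 *, r--
l=1 r=15: -15+34=19 d=45 *, r--
l=1 r=14: -15+26=11 d=37 *, r--
l=1 r=13: -15+23=8 d=34 *, r--
l=1 r=12: -15+20=5 d=31 *, r--
l=1 r=11: -15+18=3 d=29 *, r--
l=1 r=10: -15+17=2 d=28 *, r--
l=1 r=9: -15+15=0 d=26 *, r--
l=1 r=8: -15+14=-1 d=25 *, r--
l=1 r=7: -15+12=-3 d=23 *, r--
l=1 r=6: -15+-1=-16 d=10 *, r--
l=1 r=5: -15+-2=-17 d=9 *, r--

l=1, r=4, best |Δ|=9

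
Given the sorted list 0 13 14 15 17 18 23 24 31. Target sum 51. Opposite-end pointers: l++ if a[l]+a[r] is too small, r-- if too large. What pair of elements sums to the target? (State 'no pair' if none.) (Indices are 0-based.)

l=0 r=8: 0+31=31 <51, l++
l=1 r=8: 13+31=44 <51, l++
l=2 r=8: 14+31=45 <51, l++
l=3 r=8: 15+31=46 <51, l++
l=4 r=8: 17+31=48 <51, l++
l=5 r=8: 18+31=49 <51, l++
l=6 r=8: 23+31=54 >51, r--
l=6 r=7: 23+24=47 <51, l++

no pair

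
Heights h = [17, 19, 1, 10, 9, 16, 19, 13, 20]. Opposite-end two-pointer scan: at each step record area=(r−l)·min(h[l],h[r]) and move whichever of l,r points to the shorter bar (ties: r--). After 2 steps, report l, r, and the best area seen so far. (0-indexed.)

l=0 r=8: min(17,20)*8=136 best=136 *, l++
l=1 r=8: min(19,20)*7=133 best=136, l++

l=2, r=8, best area=136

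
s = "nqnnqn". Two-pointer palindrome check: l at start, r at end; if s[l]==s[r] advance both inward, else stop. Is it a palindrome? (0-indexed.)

l=0 r=5: 'n'=='n', l++,r--
l=1 r=4: 'q'=='q', l++,r--
l=2 r=3: 'n'=='n', l++,r--

palindrome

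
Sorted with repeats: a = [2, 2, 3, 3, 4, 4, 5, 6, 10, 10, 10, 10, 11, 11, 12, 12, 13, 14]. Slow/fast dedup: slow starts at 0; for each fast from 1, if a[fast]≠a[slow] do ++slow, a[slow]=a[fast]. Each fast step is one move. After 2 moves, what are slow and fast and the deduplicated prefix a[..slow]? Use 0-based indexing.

slow=1, fast=3, prefix=[2, 3]

(s=0,f=1) a[fast]=2=a[slow] dup → fast++
(s=0,f=2) a[fast]=3≠a[slow]=2 write a[1]=3 → slow++,fast++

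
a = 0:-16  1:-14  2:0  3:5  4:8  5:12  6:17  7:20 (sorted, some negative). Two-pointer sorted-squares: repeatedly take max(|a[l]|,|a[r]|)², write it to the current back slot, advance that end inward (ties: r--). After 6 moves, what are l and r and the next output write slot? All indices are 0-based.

[0,7] |-16|<=|20| out[7]=400 → r--
[0,6] |-16|<=|17| out[6]=289 → r--
[0,5] |-16|>|12| out[5]=256 → l++
[1,5] |-14|>|12| out[4]=196 → l++
[2,5] |0|<=|12| out[3]=144 → r--
[2,4] |0|<=|8| out[2]=64 → r--

l=2, r=3, next write slot=1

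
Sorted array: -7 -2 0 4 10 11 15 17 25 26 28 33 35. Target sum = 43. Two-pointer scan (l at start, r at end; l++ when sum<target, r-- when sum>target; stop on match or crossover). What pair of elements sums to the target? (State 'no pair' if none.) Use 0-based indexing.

(10, 33)

l=0 r=12: -7+35=28 <43, l++
l=1 r=12: -2+35=33 <43, l++
l=2 r=12: 0+35=35 <43, l++
l=3 r=12: 4+35=39 <43, l++
l=4 r=12: 10+35=45 >43, r--
l=4 r=11: 10+33=43, found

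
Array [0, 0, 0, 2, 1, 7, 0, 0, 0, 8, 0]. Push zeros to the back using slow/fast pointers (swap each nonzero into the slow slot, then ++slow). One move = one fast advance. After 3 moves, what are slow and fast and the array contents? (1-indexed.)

slow=1, fast=4, a=[0, 0, 0, 2, 1, 7, 0, 0, 0, 8, 0]

(s=1,f=1) a[fast]=0 → fast++
(s=1,f=2) a[fast]=0 → fast++
(s=1,f=3) a[fast]=0 → fast++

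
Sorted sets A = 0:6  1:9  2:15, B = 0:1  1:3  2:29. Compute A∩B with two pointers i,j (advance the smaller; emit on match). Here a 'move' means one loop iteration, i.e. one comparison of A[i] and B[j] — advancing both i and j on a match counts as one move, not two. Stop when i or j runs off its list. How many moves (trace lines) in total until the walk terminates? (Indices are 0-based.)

5 moves

[i=0,j=0] 6>1 → j++
[i=0,j=1] 6>3 → j++
[i=0,j=2] 6<29 → i++
[i=1,j=2] 9<29 → i++
[i=2,j=2] 15<29 → i++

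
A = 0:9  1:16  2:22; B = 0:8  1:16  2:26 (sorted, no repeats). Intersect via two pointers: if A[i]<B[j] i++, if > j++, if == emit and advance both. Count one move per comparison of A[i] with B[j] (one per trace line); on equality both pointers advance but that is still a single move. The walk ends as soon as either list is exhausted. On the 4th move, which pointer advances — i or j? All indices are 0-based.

i

[i=0,j=0] 9>8 → j++
[i=0,j=1] 9<16 → i++
[i=1,j=1] 16==16 emit → i++,j++
[i=2,j=2] 22<26 → i++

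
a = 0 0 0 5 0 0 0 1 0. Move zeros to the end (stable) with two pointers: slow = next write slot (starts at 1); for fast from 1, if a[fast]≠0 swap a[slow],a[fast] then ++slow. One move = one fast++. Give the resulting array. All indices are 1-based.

[5, 1, 0, 0, 0, 0, 0, 0, 0]

slow=1 fast=1: a[fast]=0, fast++
slow=1 fast=2: a[fast]=0, fast++
slow=1 fast=3: a[fast]=0, fast++
slow=1 fast=4: a[fast]=5≠0 swap→a[1]=5, slow++,fast++
slow=2 fast=5: a[fast]=0, fast++
slow=2 fast=6: a[fast]=0, fast++
slow=2 fast=7: a[fast]=0, fast++
slow=2 fast=8: a[fast]=1≠0 swap→a[2]=1, slow++,fast++
slow=3 fast=9: a[fast]=0, fast++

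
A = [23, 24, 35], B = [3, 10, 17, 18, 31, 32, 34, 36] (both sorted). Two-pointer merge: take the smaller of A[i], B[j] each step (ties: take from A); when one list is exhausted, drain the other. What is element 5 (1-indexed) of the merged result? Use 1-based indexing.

i=1 j=1: A[i]=23>B[j]=3 take 3, j++
i=1 j=2: A[i]=23>B[j]=10 take 10, j++
i=1 j=3: A[i]=23>B[j]=17 take 17, j++
i=1 j=4: A[i]=23>B[j]=18 take 18, j++
i=1 j=5: A[i]=23<=B[j]=31 take 23, i++
i=2 j=5: A[i]=24<=B[j]=31 take 24, i++
i=3 j=5: A[i]=35>B[j]=31 take 31, j++
i=3 j=6: A[i]=35>B[j]=32 take 32, j++
i=3 j=7: A[i]=35>B[j]=34 take 34, j++
i=3 j=8: A[i]=35<=B[j]=36 take 35, i++
i=4 j=8: A done, take B[j]=36, j++

merged[5] = 23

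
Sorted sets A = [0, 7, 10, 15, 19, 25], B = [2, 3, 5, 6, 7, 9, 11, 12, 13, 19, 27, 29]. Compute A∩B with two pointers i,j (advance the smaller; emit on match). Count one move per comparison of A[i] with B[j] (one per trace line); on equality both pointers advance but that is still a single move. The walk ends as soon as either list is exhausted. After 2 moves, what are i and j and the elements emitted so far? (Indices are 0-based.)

i=1, j=1, emitted=[]

i=0 j=0: 0<2, i++
i=1 j=0: 7>2, j++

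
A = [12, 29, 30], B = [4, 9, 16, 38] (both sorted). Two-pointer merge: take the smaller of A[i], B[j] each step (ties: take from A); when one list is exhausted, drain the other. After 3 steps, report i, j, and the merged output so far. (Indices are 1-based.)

[i=1,j=1] A[i]=12>B[j]=4 take 4 → j++
[i=1,j=2] A[i]=12>B[j]=9 take 9 → j++
[i=1,j=3] A[i]=12<=B[j]=16 take 12 → i++

i=2, j=3, merged so far=[4, 9, 12]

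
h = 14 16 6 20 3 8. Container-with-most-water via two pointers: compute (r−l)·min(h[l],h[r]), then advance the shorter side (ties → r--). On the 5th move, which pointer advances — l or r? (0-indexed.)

[0,5] min(14,8)*5=40 best=40 * → r--
[0,4] min(14,3)*4=12 best=40 → r--
[0,3] min(14,20)*3=42 best=42 * → l++
[1,3] min(16,20)*2=32 best=42 → l++
[2,3] min(6,20)*1=6 best=42 → l++

l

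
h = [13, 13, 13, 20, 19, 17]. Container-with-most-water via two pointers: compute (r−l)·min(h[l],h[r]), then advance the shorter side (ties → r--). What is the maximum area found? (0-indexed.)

max area = 65

l=0 r=5: min(13,17)*5=65 best=65 *, l++
l=1 r=5: min(13,17)*4=52 best=65, l++
l=2 r=5: min(13,17)*3=39 best=65, l++
l=3 r=5: min(20,17)*2=34 best=65, r--
l=3 r=4: min(20,19)*1=19 best=65, r--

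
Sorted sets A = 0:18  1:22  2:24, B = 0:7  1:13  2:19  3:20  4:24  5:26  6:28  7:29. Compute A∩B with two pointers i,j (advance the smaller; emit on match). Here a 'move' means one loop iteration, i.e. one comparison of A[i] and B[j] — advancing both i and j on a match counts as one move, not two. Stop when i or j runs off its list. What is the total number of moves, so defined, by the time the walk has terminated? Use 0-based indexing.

[i=0,j=0] 18>7 → j++
[i=0,j=1] 18>13 → j++
[i=0,j=2] 18<19 → i++
[i=1,j=2] 22>19 → j++
[i=1,j=3] 22>20 → j++
[i=1,j=4] 22<24 → i++
[i=2,j=4] 24==24 emit → i++,j++

7 moves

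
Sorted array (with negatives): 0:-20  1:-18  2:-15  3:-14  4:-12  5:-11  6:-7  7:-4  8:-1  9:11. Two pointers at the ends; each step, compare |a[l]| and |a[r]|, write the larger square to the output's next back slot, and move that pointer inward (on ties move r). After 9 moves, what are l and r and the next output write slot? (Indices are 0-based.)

l=8, r=8, next write slot=0

l=0 r=9: |-20|>|11| out[9]=400, l++
l=1 r=9: |-18|>|11| out[8]=324, l++
l=2 r=9: |-15|>|11| out[7]=225, l++
l=3 r=9: |-14|>|11| out[6]=196, l++
l=4 r=9: |-12|>|11| out[5]=144, l++
l=5 r=9: |-11|<=|11| out[4]=121, r--
l=5 r=8: |-11|>|-1| out[3]=121, l++
l=6 r=8: |-7|>|-1| out[2]=49, l++
l=7 r=8: |-4|>|-1| out[1]=16, l++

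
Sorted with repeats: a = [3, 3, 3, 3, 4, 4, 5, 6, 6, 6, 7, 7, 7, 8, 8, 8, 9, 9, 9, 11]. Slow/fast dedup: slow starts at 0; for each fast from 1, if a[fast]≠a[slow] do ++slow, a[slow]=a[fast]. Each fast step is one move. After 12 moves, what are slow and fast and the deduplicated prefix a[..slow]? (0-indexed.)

slow=4, fast=13, prefix=[3, 4, 5, 6, 7]

slow=0 fast=1: a[fast]=3=a[slow] dup, fast++
slow=0 fast=2: a[fast]=3=a[slow] dup, fast++
slow=0 fast=3: a[fast]=3=a[slow] dup, fast++
slow=0 fast=4: a[fast]=4≠a[slow]=3 write a[1]=4, slow++,fast++
slow=1 fast=5: a[fast]=4=a[slow] dup, fast++
slow=1 fast=6: a[fast]=5≠a[slow]=4 write a[2]=5, slow++,fast++
slow=2 fast=7: a[fast]=6≠a[slow]=5 write a[3]=6, slow++,fast++
slow=3 fast=8: a[fast]=6=a[slow] dup, fast++
slow=3 fast=9: a[fast]=6=a[slow] dup, fast++
slow=3 fast=10: a[fast]=7≠a[slow]=6 write a[4]=7, slow++,fast++
slow=4 fast=11: a[fast]=7=a[slow] dup, fast++
slow=4 fast=12: a[fast]=7=a[slow] dup, fast++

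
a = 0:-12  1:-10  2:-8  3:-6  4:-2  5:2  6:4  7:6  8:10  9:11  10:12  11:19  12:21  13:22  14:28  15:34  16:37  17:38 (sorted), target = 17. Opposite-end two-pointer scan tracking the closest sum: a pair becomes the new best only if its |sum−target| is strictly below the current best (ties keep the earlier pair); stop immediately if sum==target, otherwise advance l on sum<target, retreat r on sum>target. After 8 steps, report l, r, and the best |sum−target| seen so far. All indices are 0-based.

l=4, r=13, best |Δ|=1

[0,17] -12+38=26 d=9 * → r--
[0,16] -12+37=25 d=8 * → r--
[0,15] -12+34=22 d=5 * → r--
[0,14] -12+28=16 d=1 * → l++
[1,14] -10+28=18 d=1 → r--
[1,13] -10+22=12 d=5 → l++
[2,13] -8+22=14 d=3 → l++
[3,13] -6+22=16 d=1 → l++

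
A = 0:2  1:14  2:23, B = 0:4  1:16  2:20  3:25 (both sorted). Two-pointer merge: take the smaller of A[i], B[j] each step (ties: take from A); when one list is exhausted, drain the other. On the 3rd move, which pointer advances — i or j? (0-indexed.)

i

i=0 j=0: A[i]=2<=B[j]=4 take 2, i++
i=1 j=0: A[i]=14>B[j]=4 take 4, j++
i=1 j=1: A[i]=14<=B[j]=16 take 14, i++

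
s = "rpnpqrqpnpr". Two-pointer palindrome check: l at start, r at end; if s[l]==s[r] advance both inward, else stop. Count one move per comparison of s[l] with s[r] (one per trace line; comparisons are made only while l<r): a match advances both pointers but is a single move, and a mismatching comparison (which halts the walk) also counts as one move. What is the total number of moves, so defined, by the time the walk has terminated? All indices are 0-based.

5 moves

l=0 r=10: 'r'=='r', l++,r--
l=1 r=9: 'p'=='p', l++,r--
l=2 r=8: 'n'=='n', l++,r--
l=3 r=7: 'p'=='p', l++,r--
l=4 r=6: 'q'=='q', l++,r--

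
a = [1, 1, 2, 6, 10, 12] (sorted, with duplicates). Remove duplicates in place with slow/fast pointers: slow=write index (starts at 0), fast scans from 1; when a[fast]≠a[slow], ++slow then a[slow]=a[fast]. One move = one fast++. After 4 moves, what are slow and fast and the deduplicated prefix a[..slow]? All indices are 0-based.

(s=0,f=1) a[fast]=1=a[slow] dup → fast++
(s=0,f=2) a[fast]=2≠a[slow]=1 write a[1]=2 → slow++,fast++
(s=1,f=3) a[fast]=6≠a[slow]=2 write a[2]=6 → slow++,fast++
(s=2,f=4) a[fast]=10≠a[slow]=6 write a[3]=10 → slow++,fast++

slow=3, fast=5, prefix=[1, 2, 6, 10]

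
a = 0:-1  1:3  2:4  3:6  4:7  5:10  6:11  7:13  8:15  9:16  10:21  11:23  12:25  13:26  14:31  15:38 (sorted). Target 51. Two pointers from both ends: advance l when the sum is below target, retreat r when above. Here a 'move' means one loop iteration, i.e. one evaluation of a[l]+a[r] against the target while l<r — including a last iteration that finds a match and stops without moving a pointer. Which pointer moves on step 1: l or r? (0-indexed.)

l=0 r=15: -1+38=37 <51, l++

l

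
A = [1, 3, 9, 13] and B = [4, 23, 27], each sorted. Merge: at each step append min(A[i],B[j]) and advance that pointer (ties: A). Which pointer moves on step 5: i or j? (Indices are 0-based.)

[i=0,j=0] A[i]=1<=B[j]=4 take 1 → i++
[i=1,j=0] A[i]=3<=B[j]=4 take 3 → i++
[i=2,j=0] A[i]=9>B[j]=4 take 4 → j++
[i=2,j=1] A[i]=9<=B[j]=23 take 9 → i++
[i=3,j=1] A[i]=13<=B[j]=23 take 13 → i++

i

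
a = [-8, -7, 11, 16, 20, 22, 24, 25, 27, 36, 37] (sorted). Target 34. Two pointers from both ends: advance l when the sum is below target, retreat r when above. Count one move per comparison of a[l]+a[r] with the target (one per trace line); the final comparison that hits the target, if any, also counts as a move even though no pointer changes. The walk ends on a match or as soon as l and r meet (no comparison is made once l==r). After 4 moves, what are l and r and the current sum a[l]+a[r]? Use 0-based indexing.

l=0 r=10: -8+37=29 <34, l++
l=1 r=10: -7+37=30 <34, l++
l=2 r=10: 11+37=48 >34, r--
l=2 r=9: 11+36=47 >34, r--

l=2, r=8, sum=38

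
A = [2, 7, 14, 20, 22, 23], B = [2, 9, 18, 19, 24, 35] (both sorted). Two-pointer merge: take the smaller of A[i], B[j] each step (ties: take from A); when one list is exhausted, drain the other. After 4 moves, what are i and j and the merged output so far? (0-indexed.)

i=2, j=2, merged so far=[2, 2, 7, 9]

i=0 j=0: A[i]=2<=B[j]=2 take 2, i++
i=1 j=0: A[i]=7>B[j]=2 take 2, j++
i=1 j=1: A[i]=7<=B[j]=9 take 7, i++
i=2 j=1: A[i]=14>B[j]=9 take 9, j++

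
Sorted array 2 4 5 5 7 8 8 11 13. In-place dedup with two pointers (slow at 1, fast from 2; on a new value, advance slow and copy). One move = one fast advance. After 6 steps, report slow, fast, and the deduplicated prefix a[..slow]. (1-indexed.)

slow=1 fast=2: a[fast]=4≠a[slow]=2 write a[2]=4, slow++,fast++
slow=2 fast=3: a[fast]=5≠a[slow]=4 write a[3]=5, slow++,fast++
slow=3 fast=4: a[fast]=5=a[slow] dup, fast++
slow=3 fast=5: a[fast]=7≠a[slow]=5 write a[4]=7, slow++,fast++
slow=4 fast=6: a[fast]=8≠a[slow]=7 write a[5]=8, slow++,fast++
slow=5 fast=7: a[fast]=8=a[slow] dup, fast++

slow=5, fast=8, prefix=[2, 4, 5, 7, 8]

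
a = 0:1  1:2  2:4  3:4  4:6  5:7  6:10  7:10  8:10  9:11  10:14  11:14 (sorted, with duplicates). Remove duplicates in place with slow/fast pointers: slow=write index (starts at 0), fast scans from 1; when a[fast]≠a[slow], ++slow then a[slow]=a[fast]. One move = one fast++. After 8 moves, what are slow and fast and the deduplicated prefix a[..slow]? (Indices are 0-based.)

slow=0 fast=1: a[fast]=2≠a[slow]=1 write a[1]=2, slow++,fast++
slow=1 fast=2: a[fast]=4≠a[slow]=2 write a[2]=4, slow++,fast++
slow=2 fast=3: a[fast]=4=a[slow] dup, fast++
slow=2 fast=4: a[fast]=6≠a[slow]=4 write a[3]=6, slow++,fast++
slow=3 fast=5: a[fast]=7≠a[slow]=6 write a[4]=7, slow++,fast++
slow=4 fast=6: a[fast]=10≠a[slow]=7 write a[5]=10, slow++,fast++
slow=5 fast=7: a[fast]=10=a[slow] dup, fast++
slow=5 fast=8: a[fast]=10=a[slow] dup, fast++

slow=5, fast=9, prefix=[1, 2, 4, 6, 7, 10]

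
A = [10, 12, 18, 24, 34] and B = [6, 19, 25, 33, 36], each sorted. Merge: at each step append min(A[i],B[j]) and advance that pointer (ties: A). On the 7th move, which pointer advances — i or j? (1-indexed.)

j

i=1 j=1: A[i]=10>B[j]=6 take 6, j++
i=1 j=2: A[i]=10<=B[j]=19 take 10, i++
i=2 j=2: A[i]=12<=B[j]=19 take 12, i++
i=3 j=2: A[i]=18<=B[j]=19 take 18, i++
i=4 j=2: A[i]=24>B[j]=19 take 19, j++
i=4 j=3: A[i]=24<=B[j]=25 take 24, i++
i=5 j=3: A[i]=34>B[j]=25 take 25, j++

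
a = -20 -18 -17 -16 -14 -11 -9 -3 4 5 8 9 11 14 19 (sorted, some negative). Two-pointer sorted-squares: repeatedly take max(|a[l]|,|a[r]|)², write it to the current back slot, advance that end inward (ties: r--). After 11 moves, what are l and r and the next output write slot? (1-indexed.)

l=1 r=15: |-20|>|19| out[15]=400, l++
l=2 r=15: |-18|<=|19| out[14]=361, r--
l=2 r=14: |-18|>|14| out[13]=324, l++
l=3 r=14: |-17|>|14| out[12]=289, l++
l=4 r=14: |-16|>|14| out[11]=256, l++
l=5 r=14: |-14|<=|14| out[10]=196, r--
l=5 r=13: |-14|>|11| out[9]=196, l++
l=6 r=13: |-11|<=|11| out[8]=121, r--
l=6 r=12: |-11|>|9| out[7]=121, l++
l=7 r=12: |-9|<=|9| out[6]=81, r--
l=7 r=11: |-9|>|8| out[5]=81, l++

l=8, r=11, next write slot=4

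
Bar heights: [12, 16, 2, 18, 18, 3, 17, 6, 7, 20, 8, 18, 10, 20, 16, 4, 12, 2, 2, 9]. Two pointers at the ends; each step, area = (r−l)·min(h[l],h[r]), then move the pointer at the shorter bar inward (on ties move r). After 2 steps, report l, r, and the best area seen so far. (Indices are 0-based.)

l=0, r=17, best area=171

[0,19] min(12,9)*19=171 best=171 * → r--
[0,18] min(12,2)*18=36 best=171 → r--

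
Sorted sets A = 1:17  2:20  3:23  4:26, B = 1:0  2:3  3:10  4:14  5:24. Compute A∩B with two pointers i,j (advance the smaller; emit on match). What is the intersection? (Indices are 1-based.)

intersection = []

i=1 j=1: 17>0, j++
i=1 j=2: 17>3, j++
i=1 j=3: 17>10, j++
i=1 j=4: 17>14, j++
i=1 j=5: 17<24, i++
i=2 j=5: 20<24, i++
i=3 j=5: 23<24, i++
i=4 j=5: 26>24, j++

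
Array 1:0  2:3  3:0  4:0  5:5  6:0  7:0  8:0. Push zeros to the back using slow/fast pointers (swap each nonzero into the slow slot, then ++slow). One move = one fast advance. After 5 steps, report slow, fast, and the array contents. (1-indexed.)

slow=3, fast=6, a=[3, 5, 0, 0, 0, 0, 0, 0]

(s=1,f=1) a[fast]=0 → fast++
(s=1,f=2) a[fast]=3≠0 swap→a[1]=3 → slow++,fast++
(s=2,f=3) a[fast]=0 → fast++
(s=2,f=4) a[fast]=0 → fast++
(s=2,f=5) a[fast]=5≠0 swap→a[2]=5 → slow++,fast++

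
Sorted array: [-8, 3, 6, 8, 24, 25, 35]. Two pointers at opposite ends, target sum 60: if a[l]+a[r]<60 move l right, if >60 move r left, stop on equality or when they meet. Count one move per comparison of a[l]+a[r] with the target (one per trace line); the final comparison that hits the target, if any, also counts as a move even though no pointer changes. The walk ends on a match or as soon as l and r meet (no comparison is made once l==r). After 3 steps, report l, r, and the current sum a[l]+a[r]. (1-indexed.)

l=1 r=7: -8+35=27 <60, l++
l=2 r=7: 3+35=38 <60, l++
l=3 r=7: 6+35=41 <60, l++

l=4, r=7, sum=43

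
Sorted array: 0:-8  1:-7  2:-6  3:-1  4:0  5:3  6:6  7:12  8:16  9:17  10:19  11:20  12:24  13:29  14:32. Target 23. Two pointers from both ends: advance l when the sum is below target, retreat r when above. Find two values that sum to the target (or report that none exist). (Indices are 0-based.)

(-6, 29)

[0,14] -8+32=24 >23 → r--
[0,13] -8+29=21 <23 → l++
[1,13] -7+29=22 <23 → l++
[2,13] -6+29=23 → found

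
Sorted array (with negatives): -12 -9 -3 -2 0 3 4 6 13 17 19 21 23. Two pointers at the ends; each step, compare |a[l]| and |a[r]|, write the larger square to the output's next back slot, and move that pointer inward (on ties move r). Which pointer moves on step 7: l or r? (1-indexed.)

[1,13] |-12|<=|23| out[13]=529 → r--
[1,12] |-12|<=|21| out[12]=441 → r--
[1,11] |-12|<=|19| out[11]=361 → r--
[1,10] |-12|<=|17| out[10]=289 → r--
[1,9] |-12|<=|13| out[9]=169 → r--
[1,8] |-12|>|6| out[8]=144 → l++
[2,8] |-9|>|6| out[7]=81 → l++

l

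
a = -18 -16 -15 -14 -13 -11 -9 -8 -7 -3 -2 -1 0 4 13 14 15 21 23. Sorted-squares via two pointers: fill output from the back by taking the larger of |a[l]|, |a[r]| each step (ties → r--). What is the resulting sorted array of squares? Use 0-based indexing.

[0,18] |-18|<=|23| out[18]=529 → r--
[0,17] |-18|<=|21| out[17]=441 → r--
[0,16] |-18|>|15| out[16]=324 → l++
[1,16] |-16|>|15| out[15]=256 → l++
[2,16] |-15|<=|15| out[14]=225 → r--
[2,15] |-15|>|14| out[13]=225 → l++
[3,15] |-14|<=|14| out[12]=196 → r--
[3,14] |-14|>|13| out[11]=196 → l++
[4,14] |-13|<=|13| out[10]=169 → r--
[4,13] |-13|>|4| out[9]=169 → l++
[5,13] |-11|>|4| out[8]=121 → l++
[6,13] |-9|>|4| out[7]=81 → l++
[7,13] |-8|>|4| out[6]=64 → l++
[8,13] |-7|>|4| out[5]=49 → l++
[9,13] |-3|<=|4| out[4]=16 → r--
[9,12] |-3|>|0| out[3]=9 → l++
[10,12] |-2|>|0| out[2]=4 → l++
[11,12] |-1|>|0| out[1]=1 → l++
[12,12] |0|<=|0| out[0]=0 → r--

[0, 1, 4, 9, 16, 49, 64, 81, 121, 169, 169, 196, 196, 225, 225, 256, 324, 441, 529]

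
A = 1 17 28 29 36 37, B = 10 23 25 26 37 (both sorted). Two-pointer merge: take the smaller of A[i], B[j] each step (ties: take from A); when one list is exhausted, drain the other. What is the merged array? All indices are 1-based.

[i=1,j=1] A[i]=1<=B[j]=10 take 1 → i++
[i=2,j=1] A[i]=17>B[j]=10 take 10 → j++
[i=2,j=2] A[i]=17<=B[j]=23 take 17 → i++
[i=3,j=2] A[i]=28>B[j]=23 take 23 → j++
[i=3,j=3] A[i]=28>B[j]=25 take 25 → j++
[i=3,j=4] A[i]=28>B[j]=26 take 26 → j++
[i=3,j=5] A[i]=28<=B[j]=37 take 28 → i++
[i=4,j=5] A[i]=29<=B[j]=37 take 29 → i++
[i=5,j=5] A[i]=36<=B[j]=37 take 36 → i++
[i=6,j=5] A[i]=37<=B[j]=37 take 37 → i++
[i=7,j=5] A done, take B[j]=37 → j++

[1, 10, 17, 23, 25, 26, 28, 29, 36, 37, 37]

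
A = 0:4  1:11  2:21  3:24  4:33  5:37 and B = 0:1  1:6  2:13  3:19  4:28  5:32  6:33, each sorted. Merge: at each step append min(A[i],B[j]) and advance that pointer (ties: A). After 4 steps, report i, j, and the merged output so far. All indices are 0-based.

i=2, j=2, merged so far=[1, 4, 6, 11]

i=0 j=0: A[i]=4>B[j]=1 take 1, j++
i=0 j=1: A[i]=4<=B[j]=6 take 4, i++
i=1 j=1: A[i]=11>B[j]=6 take 6, j++
i=1 j=2: A[i]=11<=B[j]=13 take 11, i++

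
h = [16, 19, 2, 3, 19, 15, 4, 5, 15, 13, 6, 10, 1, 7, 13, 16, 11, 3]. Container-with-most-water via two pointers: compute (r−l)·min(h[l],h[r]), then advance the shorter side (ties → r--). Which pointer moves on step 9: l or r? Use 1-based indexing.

r

[1,18] min(16,3)*17=51 best=51 * → r--
[1,17] min(16,11)*16=176 best=176 * → r--
[1,16] min(16,16)*15=240 best=240 * → r--
[1,15] min(16,13)*14=182 best=240 → r--
[1,14] min(16,7)*13=91 best=240 → r--
[1,13] min(16,1)*12=12 best=240 → r--
[1,12] min(16,10)*11=110 best=240 → r--
[1,11] min(16,6)*10=60 best=240 → r--
[1,10] min(16,13)*9=117 best=240 → r--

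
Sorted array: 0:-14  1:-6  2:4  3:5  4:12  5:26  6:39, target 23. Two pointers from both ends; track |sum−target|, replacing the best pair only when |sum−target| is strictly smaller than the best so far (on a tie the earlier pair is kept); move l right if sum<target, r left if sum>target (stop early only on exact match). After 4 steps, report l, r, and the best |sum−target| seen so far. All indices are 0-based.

[0,6] -14+39=25 d=2 * → r--
[0,5] -14+26=12 d=11 → l++
[1,5] -6+26=20 d=3 → l++
[2,5] 4+26=30 d=7 → r--

l=2, r=4, best |Δ|=2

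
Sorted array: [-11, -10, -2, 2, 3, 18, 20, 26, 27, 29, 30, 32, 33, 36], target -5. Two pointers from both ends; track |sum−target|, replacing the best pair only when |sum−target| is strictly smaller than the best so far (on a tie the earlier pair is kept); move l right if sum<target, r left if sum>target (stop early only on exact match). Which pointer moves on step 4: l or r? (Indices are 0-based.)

[0,13] -11+36=25 d=30 * → r--
[0,12] -11+33=22 d=27 * → r--
[0,11] -11+32=21 d=26 * → r--
[0,10] -11+30=19 d=24 * → r--

r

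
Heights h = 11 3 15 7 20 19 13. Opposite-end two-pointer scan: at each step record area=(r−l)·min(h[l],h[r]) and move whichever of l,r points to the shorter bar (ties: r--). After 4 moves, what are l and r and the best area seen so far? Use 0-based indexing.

l=3, r=5, best area=66

[0,6] min(11,13)*6=66 best=66 * → l++
[1,6] min(3,13)*5=15 best=66 → l++
[2,6] min(15,13)*4=52 best=66 → r--
[2,5] min(15,19)*3=45 best=66 → l++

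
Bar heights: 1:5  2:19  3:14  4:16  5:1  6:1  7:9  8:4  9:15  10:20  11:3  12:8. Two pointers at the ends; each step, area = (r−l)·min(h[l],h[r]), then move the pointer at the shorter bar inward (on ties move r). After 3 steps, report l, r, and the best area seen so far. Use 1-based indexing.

l=1 r=12: min(5,8)*11=55 best=55 *, l++
l=2 r=12: min(19,8)*10=80 best=80 *, r--
l=2 r=11: min(19,3)*9=27 best=80, r--

l=2, r=10, best area=80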